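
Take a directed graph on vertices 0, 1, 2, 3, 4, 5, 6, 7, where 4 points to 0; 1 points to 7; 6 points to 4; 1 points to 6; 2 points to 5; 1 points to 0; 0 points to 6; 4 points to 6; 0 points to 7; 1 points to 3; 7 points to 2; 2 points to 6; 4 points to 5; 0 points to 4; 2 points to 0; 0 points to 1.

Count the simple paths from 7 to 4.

4

7→2→0→1→6→4
7→2→0→4
7→2→0→6→4
7→2→6→4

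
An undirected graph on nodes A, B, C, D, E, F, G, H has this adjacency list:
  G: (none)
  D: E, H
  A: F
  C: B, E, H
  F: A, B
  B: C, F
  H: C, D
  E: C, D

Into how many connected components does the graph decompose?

2

From A: component {A, B, C, D, E, F, H}.
From G: component {G}.
That's 2 components.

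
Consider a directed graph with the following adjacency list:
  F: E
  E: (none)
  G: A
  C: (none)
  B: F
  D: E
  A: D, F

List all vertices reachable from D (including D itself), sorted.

Start at D.
Its neighbours: E.
Nothing further is reachable.

D, E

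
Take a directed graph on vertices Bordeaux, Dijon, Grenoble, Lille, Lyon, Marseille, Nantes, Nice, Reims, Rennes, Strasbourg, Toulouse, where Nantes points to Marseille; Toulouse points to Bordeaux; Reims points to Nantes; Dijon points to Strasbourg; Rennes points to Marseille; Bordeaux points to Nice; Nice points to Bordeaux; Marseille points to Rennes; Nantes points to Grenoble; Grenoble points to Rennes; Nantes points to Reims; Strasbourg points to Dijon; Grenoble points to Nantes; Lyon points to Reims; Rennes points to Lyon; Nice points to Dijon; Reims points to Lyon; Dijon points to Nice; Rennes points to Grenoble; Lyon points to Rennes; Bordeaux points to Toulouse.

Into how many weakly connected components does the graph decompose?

3

From Bordeaux: component {Bordeaux, Dijon, Nice, Strasbourg, Toulouse}.
From Grenoble: component {Grenoble, Lyon, Marseille, Nantes, Reims, Rennes}.
From Lille: component {Lille}.
That's 3 components.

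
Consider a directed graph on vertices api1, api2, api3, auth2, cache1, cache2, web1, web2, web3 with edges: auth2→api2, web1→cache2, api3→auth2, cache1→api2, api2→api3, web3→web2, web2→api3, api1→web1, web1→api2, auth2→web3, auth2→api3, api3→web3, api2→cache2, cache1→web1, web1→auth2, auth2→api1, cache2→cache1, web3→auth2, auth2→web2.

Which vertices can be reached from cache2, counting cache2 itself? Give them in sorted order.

Start at cache2.
Its neighbours: cache1.
Then their neighbours: api2, web1.
Then next layer: api3, auth2.
Then next layer: api1, web2, web3.
Every vertex is now reached.

api1, api2, api3, auth2, cache1, cache2, web1, web2, web3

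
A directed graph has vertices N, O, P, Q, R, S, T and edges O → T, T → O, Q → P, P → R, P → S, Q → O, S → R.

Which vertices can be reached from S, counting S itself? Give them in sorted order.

R, S

Start at S.
Its neighbours: R.
Nothing further is reachable.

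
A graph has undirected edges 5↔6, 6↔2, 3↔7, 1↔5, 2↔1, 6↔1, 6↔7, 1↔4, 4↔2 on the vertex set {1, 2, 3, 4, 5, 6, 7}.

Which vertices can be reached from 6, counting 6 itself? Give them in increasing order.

1, 2, 3, 4, 5, 6, 7

Start at 6.
Its neighbours: 1, 2, 5, 7.
Then their neighbours: 3, 4.
Every vertex is now reached.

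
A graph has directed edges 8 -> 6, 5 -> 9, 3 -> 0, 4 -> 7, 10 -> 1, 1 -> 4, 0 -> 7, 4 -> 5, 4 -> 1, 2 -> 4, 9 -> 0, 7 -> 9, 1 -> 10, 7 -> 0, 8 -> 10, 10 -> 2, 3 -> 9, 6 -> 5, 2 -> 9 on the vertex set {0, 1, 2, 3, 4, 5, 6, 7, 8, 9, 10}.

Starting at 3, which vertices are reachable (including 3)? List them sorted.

Start at 3.
Its neighbours: 0, 9.
Then their neighbours: 7.
Nothing further is reachable.

0, 3, 7, 9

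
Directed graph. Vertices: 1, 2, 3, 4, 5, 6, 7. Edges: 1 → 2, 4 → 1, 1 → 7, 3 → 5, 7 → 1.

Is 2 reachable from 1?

Yes

Explore from 1.
Distance 1: reach 2, 7.
Found 2.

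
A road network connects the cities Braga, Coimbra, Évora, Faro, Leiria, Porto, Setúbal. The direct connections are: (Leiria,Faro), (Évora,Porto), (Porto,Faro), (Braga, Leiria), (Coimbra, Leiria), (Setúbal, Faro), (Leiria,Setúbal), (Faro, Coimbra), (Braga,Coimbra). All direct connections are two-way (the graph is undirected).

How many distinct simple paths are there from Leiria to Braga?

4

Leiria–Braga
Leiria–Coimbra–Braga
Leiria–Faro–Coimbra–Braga
Leiria–Setúbal–Faro–Coimbra–Braga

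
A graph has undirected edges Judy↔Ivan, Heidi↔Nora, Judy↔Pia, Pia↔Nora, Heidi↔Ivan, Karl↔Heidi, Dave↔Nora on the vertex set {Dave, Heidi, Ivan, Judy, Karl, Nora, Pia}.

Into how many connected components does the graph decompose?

From Dave: component {Dave, Heidi, Ivan, Judy, Karl, Nora, Pia}.
That's 1 component.

1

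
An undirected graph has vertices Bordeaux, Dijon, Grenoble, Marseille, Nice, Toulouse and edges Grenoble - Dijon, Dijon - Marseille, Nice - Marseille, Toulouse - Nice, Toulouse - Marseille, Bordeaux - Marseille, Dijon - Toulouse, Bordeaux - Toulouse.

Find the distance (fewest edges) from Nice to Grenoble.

3

Distance 0: Nice.
Distance 1: Marseille, Toulouse.
Distance 2: Bordeaux, Dijon.
Distance 3: Grenoble — contains Grenoble.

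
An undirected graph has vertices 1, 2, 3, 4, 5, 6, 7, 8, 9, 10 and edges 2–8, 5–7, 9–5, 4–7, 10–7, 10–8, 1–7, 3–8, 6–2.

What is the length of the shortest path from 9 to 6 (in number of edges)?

Distance 0: 9.
Distance 1: 5.
Distance 2: 7.
Distance 3: 1, 4, 10.
Distance 4: 8.
Distance 5: 2, 3.
Distance 6: 6 — contains 6.

6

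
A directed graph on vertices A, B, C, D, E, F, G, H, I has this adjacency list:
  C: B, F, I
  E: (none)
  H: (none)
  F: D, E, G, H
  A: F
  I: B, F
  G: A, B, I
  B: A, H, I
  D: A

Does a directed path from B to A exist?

Explore from B.
Distance 1: reach A, H, I.
Found A.

Yes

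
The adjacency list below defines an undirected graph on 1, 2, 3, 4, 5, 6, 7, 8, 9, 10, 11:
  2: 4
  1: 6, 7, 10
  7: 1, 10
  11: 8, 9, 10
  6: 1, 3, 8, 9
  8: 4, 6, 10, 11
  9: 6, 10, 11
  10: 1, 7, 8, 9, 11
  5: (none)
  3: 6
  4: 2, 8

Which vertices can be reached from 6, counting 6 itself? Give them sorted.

1, 2, 3, 4, 6, 7, 8, 9, 10, 11

Start at 6.
Its neighbours: 1, 3, 8, 9.
Then their neighbours: 4, 7, 10, 11.
Then next layer: 2.
Nothing further is reachable.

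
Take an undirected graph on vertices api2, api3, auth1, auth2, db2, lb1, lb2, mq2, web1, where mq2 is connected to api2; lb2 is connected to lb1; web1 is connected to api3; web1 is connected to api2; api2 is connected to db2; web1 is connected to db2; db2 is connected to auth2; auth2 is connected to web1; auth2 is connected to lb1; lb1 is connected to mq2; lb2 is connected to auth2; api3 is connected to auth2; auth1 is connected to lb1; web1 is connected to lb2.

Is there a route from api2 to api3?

Explore from api2.
Distance 1: reach db2, mq2, web1.
Distance 2: reach api3, auth2, lb1, lb2.
Found api3.

Yes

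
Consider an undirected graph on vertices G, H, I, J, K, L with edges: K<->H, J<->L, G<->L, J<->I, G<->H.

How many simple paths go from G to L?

1

G–L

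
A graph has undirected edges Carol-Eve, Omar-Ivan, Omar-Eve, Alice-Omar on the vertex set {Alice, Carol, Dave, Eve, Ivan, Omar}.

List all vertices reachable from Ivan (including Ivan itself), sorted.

Start at Ivan.
Its neighbours: Omar.
Then their neighbours: Alice, Eve.
Then next layer: Carol.
Nothing further is reachable.

Alice, Carol, Eve, Ivan, Omar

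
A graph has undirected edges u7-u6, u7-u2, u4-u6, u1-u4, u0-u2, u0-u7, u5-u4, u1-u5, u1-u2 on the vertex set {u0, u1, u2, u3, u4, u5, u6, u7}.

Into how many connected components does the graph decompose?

From u0: component {u0, u1, u2, u4, u5, u6, u7}.
From u3: component {u3}.
That's 2 components.

2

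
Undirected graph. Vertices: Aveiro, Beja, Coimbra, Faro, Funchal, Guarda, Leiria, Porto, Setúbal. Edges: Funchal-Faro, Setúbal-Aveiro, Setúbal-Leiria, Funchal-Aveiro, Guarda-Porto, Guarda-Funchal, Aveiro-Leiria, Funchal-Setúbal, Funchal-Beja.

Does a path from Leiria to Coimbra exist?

No

Explore from Leiria.
Distance 1: reach Aveiro, Setúbal.
Distance 2: reach Funchal.
Distance 3: reach Beja, Faro, Guarda.
Distance 4: reach Porto.
The search is exhausted without reaching Coimbra; it lies in a different component.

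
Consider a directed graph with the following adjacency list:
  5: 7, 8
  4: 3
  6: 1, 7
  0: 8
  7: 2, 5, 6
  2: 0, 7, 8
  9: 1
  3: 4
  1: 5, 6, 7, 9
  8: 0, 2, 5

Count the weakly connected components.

From 0: component {0, 1, 2, 5, 6, 7, 8, 9}.
From 3: component {3, 4}.
That's 2 components.

2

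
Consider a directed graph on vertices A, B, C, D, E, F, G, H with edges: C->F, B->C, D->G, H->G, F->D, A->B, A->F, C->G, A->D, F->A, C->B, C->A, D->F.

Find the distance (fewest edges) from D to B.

3

Distance 0: D.
Distance 1: F, G.
Distance 2: A.
Distance 3: B — contains B.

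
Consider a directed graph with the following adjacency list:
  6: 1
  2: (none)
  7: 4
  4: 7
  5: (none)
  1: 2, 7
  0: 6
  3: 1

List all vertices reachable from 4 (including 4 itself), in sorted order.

Start at 4.
Its neighbours: 7.
Nothing further is reachable.

4, 7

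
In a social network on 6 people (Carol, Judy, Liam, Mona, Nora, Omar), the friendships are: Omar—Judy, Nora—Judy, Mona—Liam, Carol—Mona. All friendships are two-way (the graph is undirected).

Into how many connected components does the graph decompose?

2

From Carol: component {Carol, Liam, Mona}.
From Judy: component {Judy, Nora, Omar}.
That's 2 components.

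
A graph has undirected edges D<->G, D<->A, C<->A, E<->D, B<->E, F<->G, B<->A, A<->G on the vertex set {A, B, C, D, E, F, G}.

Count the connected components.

From A: component {A, B, C, D, E, F, G}.
That's 1 component.

1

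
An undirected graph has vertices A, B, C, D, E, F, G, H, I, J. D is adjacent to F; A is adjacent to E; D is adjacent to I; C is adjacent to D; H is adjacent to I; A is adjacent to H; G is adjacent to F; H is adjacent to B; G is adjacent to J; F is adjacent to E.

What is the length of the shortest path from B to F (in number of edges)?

4

Distance 0: B.
Distance 1: H.
Distance 2: A, I.
Distance 3: D, E.
Distance 4: C, F — contains F.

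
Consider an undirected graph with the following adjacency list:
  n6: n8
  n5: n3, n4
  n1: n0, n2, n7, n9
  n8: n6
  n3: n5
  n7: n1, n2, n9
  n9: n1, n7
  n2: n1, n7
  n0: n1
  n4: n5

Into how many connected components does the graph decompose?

3

From n0: component {n0, n1, n2, n7, n9}.
From n3: component {n3, n4, n5}.
From n6: component {n6, n8}.
That's 3 components.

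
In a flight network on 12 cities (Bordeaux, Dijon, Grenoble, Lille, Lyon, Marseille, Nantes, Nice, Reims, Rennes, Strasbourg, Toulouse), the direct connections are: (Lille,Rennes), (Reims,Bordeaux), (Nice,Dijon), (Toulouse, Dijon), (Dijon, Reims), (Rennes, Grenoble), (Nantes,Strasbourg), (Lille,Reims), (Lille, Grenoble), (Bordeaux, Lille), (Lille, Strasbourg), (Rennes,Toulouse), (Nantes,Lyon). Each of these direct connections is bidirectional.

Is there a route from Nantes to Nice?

Explore from Nantes.
Distance 1: reach Lyon, Strasbourg.
Distance 2: reach Lille.
Distance 3: reach Bordeaux, Grenoble, Reims, Rennes.
Distance 4: reach Dijon, Toulouse.
Distance 5: reach Nice.
Found Nice.

Yes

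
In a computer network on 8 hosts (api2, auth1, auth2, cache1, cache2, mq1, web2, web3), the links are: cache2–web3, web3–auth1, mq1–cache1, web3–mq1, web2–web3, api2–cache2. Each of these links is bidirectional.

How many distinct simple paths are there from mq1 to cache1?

1

mq1–cache1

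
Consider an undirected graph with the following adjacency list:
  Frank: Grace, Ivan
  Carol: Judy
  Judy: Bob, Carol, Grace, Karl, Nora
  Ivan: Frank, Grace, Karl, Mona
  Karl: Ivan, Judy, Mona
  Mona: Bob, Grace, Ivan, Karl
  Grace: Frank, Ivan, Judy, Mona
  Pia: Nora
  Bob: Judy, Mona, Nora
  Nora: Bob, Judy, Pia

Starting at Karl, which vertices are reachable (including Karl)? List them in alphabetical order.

Bob, Carol, Frank, Grace, Ivan, Judy, Karl, Mona, Nora, Pia

Start at Karl.
Its neighbours: Ivan, Judy, Mona.
Then their neighbours: Bob, Carol, Frank, Grace, Nora.
Then next layer: Pia.
Every vertex is now reached.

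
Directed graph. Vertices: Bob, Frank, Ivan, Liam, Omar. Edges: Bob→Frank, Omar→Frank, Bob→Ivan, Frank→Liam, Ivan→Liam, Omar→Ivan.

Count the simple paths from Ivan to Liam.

1

Ivan→Liam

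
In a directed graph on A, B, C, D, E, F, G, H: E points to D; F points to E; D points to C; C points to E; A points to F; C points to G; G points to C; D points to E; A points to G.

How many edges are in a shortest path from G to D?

Distance 0: G.
Distance 1: C.
Distance 2: E.
Distance 3: D — contains D.

3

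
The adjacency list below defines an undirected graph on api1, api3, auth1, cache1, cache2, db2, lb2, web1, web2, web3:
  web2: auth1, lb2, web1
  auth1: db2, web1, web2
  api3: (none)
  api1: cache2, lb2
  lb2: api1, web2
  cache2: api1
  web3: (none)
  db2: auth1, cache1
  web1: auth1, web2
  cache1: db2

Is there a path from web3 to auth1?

web3 has no edges, so nothing is reachable from it.

No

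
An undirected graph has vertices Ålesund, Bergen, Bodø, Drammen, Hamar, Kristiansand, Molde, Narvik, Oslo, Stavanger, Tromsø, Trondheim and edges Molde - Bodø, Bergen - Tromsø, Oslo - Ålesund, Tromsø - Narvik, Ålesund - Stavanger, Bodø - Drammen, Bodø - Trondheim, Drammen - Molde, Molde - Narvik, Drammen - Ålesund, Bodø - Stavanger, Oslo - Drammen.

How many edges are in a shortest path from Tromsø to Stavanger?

Distance 0: Tromsø.
Distance 1: Bergen, Narvik.
Distance 2: Molde.
Distance 3: Bodø, Drammen.
Distance 4: Ålesund, Oslo, Stavanger, Trondheim — contains Stavanger.

4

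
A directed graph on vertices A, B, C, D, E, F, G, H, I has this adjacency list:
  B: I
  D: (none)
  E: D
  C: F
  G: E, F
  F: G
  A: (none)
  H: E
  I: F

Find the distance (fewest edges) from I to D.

4

Distance 0: I.
Distance 1: F.
Distance 2: G.
Distance 3: E.
Distance 4: D — contains D.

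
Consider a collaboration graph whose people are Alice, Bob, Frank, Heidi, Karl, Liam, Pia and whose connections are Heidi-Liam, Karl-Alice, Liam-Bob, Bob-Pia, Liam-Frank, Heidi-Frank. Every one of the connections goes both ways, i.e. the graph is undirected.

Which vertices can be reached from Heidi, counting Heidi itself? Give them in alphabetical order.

Bob, Frank, Heidi, Liam, Pia

Start at Heidi.
Its neighbours: Frank, Liam.
Then their neighbours: Bob.
Then next layer: Pia.
Nothing further is reachable.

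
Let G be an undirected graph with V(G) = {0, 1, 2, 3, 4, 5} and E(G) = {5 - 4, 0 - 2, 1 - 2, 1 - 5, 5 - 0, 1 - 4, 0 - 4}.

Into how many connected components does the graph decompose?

2

From 0: component {0, 1, 2, 4, 5}.
From 3: component {3}.
That's 2 components.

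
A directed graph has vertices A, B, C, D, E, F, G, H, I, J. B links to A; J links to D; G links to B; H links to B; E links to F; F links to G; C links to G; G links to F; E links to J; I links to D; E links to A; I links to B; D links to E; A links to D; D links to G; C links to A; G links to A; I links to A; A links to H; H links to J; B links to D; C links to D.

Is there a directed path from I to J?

Yes

Explore from I.
Distance 1: reach A, B, D.
Distance 2: reach E, G, H.
Distance 3: reach F, J.
Found J.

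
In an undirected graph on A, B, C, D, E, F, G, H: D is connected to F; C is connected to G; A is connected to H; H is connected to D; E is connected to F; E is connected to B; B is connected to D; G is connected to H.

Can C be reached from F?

Explore from F.
Distance 1: reach D, E.
Distance 2: reach B, H.
Distance 3: reach A, G.
Distance 4: reach C.
Found C.

Yes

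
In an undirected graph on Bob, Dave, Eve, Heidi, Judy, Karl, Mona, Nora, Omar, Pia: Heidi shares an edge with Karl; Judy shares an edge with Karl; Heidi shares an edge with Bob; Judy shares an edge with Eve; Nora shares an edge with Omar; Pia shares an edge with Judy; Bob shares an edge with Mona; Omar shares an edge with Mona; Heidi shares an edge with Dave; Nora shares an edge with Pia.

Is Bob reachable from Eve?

Explore from Eve.
Distance 1: reach Judy.
Distance 2: reach Karl, Pia.
Distance 3: reach Heidi, Nora.
Distance 4: reach Bob, Dave, Omar.
Found Bob.

Yes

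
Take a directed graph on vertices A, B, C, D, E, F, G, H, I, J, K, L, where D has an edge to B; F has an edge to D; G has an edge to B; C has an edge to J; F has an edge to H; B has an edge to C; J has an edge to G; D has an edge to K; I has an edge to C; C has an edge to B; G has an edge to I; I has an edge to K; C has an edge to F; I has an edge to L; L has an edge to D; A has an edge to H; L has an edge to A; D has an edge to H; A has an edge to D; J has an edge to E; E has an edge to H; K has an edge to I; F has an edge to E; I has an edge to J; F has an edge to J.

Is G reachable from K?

Yes

Explore from K.
Distance 1: reach I.
Distance 2: reach C, J, L.
Distance 3: reach A, B, D, E, F, G.
Found G.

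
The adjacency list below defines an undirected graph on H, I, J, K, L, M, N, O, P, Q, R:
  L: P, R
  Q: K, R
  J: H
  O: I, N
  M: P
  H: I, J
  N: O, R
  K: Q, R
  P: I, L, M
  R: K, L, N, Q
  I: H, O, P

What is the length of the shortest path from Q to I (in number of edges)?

4

Distance 0: Q.
Distance 1: K, R.
Distance 2: L, N.
Distance 3: O, P.
Distance 4: I, M — contains I.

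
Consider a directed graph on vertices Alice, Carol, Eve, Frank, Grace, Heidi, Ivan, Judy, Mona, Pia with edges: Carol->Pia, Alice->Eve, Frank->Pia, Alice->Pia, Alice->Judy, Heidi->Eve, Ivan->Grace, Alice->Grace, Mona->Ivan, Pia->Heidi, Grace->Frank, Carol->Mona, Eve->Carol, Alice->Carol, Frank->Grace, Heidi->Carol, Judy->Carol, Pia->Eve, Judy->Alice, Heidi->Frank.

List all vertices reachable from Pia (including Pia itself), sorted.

Carol, Eve, Frank, Grace, Heidi, Ivan, Mona, Pia

Start at Pia.
Its neighbours: Eve, Heidi.
Then their neighbours: Carol, Frank.
Then next layer: Grace, Mona.
Then next layer: Ivan.
Nothing further is reachable.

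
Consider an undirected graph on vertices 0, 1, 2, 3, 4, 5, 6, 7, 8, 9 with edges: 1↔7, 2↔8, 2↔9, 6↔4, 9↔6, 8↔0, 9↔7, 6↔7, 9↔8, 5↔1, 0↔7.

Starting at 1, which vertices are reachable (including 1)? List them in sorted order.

Start at 1.
Its neighbours: 5, 7.
Then their neighbours: 0, 6, 9.
Then next layer: 2, 4, 8.
Nothing further is reachable.

0, 1, 2, 4, 5, 6, 7, 8, 9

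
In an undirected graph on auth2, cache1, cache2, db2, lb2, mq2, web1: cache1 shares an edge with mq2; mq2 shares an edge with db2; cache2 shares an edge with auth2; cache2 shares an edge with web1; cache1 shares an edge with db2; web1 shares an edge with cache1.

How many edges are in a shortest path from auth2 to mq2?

Distance 0: auth2.
Distance 1: cache2.
Distance 2: web1.
Distance 3: cache1.
Distance 4: db2, mq2 — contains mq2.

4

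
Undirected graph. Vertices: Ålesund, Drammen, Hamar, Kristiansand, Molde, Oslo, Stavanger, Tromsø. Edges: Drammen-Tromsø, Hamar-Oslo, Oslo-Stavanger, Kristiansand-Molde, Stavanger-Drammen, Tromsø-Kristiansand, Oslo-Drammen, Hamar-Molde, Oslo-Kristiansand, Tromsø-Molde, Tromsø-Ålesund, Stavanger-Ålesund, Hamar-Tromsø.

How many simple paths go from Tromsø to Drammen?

15

Tromsø–Ålesund–Stavanger–Drammen
Tromsø–Ålesund–Stavanger–Oslo–Drammen
Tromsø–Drammen
Tromsø–Hamar–Molde–Kristiansand–Oslo–Drammen
Tromsø–Hamar–Molde–Kristiansand–Oslo–Stavanger–Drammen
Tromsø–Hamar–Oslo–Drammen
Tromsø–Hamar–Oslo–Stavanger–Drammen
Tromsø–Kristiansand–Molde–Hamar–Oslo–Drammen
Tromsø–Kristiansand–Molde–Hamar–Oslo–Stavanger–Drammen
Tromsø–Kristiansand–Oslo–Drammen
Tromsø–Kristiansand–Oslo–Stavanger–Drammen
Tromsø–Molde–Hamar–Oslo–Drammen
Tromsø–Molde–Hamar–Oslo–Stavanger–Drammen
Tromsø–Molde–Kristiansand–Oslo–Drammen
Tromsø–Molde–Kristiansand–Oslo–Stavanger–Drammen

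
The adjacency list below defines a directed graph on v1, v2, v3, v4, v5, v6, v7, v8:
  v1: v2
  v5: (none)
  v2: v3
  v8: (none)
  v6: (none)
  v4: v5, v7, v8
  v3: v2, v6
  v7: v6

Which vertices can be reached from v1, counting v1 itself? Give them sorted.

v1, v2, v3, v6

Start at v1.
Its neighbours: v2.
Then their neighbours: v3.
Then next layer: v6.
Nothing further is reachable.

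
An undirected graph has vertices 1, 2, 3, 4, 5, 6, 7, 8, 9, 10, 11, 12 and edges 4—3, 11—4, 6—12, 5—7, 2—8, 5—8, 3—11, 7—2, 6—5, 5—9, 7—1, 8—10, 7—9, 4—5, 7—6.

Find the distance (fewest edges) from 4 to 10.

Distance 0: 4.
Distance 1: 3, 5, 11.
Distance 2: 6, 7, 8, 9.
Distance 3: 1, 2, 10, 12 — contains 10.

3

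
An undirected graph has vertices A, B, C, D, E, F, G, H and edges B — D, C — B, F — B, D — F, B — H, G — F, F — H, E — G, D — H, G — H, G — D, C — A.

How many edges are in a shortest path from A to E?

Distance 0: A.
Distance 1: C.
Distance 2: B.
Distance 3: D, F, H.
Distance 4: G.
Distance 5: E — contains E.

5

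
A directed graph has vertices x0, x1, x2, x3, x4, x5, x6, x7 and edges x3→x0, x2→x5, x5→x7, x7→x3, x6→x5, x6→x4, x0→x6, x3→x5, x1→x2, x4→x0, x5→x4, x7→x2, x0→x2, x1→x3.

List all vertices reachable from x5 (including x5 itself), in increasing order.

Start at x5.
Its neighbours: x4, x7.
Then their neighbours: x0, x2, x3.
Then next layer: x6.
Nothing further is reachable.

x0, x2, x3, x4, x5, x6, x7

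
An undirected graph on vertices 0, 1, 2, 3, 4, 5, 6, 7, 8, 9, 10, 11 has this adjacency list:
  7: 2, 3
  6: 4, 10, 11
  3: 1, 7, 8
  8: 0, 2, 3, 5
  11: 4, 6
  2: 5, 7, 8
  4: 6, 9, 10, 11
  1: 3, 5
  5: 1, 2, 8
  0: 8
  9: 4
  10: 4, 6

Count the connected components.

2

From 0: component {0, 1, 2, 3, 5, 7, 8}.
From 4: component {4, 6, 9, 10, 11}.
That's 2 components.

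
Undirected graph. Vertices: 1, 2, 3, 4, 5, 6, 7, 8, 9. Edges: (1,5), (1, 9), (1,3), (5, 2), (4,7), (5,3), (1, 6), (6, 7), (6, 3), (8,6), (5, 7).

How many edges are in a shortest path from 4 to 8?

3

Distance 0: 4.
Distance 1: 7.
Distance 2: 5, 6.
Distance 3: 1, 2, 3, 8 — contains 8.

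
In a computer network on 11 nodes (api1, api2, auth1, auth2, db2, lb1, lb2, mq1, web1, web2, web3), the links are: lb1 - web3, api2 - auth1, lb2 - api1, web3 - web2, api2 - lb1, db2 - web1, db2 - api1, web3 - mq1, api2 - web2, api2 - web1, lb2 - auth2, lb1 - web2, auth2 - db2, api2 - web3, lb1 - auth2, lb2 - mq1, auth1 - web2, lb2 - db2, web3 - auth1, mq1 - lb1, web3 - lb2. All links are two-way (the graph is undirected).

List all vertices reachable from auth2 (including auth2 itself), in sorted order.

api1, api2, auth1, auth2, db2, lb1, lb2, mq1, web1, web2, web3

Start at auth2.
Its neighbours: db2, lb1, lb2.
Then their neighbours: api1, api2, mq1, web1, web2, web3.
Then next layer: auth1.
Every vertex is now reached.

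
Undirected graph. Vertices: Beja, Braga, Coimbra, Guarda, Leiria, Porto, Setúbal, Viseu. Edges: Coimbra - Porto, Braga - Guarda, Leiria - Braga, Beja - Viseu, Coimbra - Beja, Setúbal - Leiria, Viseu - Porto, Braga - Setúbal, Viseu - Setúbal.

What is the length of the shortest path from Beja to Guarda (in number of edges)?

Distance 0: Beja.
Distance 1: Coimbra, Viseu.
Distance 2: Porto, Setúbal.
Distance 3: Braga, Leiria.
Distance 4: Guarda — contains Guarda.

4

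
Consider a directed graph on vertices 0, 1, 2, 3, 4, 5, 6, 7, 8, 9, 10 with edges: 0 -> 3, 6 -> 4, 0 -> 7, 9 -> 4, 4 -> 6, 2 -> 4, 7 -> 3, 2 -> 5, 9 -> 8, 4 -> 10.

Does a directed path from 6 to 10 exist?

Yes

Explore from 6.
Distance 1: reach 4.
Distance 2: reach 10.
Found 10.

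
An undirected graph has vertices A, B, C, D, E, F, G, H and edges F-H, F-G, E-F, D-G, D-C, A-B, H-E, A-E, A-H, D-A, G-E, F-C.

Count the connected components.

1

From A: component {A, B, C, D, E, F, G, H}.
That's 1 component.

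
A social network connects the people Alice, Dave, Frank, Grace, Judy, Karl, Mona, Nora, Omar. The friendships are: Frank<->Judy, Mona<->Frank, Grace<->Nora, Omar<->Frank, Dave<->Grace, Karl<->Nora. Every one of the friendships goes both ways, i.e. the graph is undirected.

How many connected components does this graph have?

3

From Alice: component {Alice}.
From Dave: component {Dave, Grace, Karl, Nora}.
From Frank: component {Frank, Judy, Mona, Omar}.
That's 3 components.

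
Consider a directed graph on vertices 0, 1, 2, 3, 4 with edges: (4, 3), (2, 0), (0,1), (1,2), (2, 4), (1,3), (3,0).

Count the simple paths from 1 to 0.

1→2→0
1→2→4→3→0
1→3→0

3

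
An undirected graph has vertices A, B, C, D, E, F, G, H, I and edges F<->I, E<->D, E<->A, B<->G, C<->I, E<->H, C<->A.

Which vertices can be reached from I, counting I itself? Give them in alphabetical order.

Start at I.
Its neighbours: C, F.
Then their neighbours: A.
Then next layer: E.
Then next layer: D, H.
Nothing further is reachable.

A, C, D, E, F, H, I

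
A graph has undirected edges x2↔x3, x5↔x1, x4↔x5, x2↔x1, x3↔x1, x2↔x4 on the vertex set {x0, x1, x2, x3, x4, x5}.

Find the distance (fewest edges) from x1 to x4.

2

Distance 0: x1.
Distance 1: x2, x3, x5.
Distance 2: x4 — contains x4.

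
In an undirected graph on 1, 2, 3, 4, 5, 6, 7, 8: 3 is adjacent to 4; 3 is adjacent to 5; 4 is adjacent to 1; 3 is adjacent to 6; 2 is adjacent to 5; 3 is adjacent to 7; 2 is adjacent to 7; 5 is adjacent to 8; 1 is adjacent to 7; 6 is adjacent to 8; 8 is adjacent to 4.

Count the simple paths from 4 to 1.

4–1
4–3–5–2–7–1
4–3–6–8–5–2–7–1
4–3–7–1
4–8–5–2–7–1
4–8–5–3–7–1
4–8–6–3–5–2–7–1
4–8–6–3–7–1

8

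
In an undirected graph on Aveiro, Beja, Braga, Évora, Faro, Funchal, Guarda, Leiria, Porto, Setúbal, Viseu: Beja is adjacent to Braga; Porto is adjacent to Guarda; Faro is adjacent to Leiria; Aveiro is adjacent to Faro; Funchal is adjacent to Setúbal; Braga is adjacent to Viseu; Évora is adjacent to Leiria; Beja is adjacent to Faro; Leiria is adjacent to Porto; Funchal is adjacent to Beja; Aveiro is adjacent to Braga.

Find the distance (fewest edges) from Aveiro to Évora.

Distance 0: Aveiro.
Distance 1: Braga, Faro.
Distance 2: Beja, Leiria, Viseu.
Distance 3: Évora, Funchal, Porto — contains Évora.

3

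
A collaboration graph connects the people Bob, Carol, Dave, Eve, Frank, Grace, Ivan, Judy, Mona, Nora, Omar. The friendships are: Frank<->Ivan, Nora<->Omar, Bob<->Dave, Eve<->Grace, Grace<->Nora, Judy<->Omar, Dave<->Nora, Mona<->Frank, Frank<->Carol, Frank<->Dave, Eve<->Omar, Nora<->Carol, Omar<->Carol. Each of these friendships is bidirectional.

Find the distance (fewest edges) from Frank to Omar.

2

Distance 0: Frank.
Distance 1: Carol, Dave, Ivan, Mona.
Distance 2: Bob, Nora, Omar — contains Omar.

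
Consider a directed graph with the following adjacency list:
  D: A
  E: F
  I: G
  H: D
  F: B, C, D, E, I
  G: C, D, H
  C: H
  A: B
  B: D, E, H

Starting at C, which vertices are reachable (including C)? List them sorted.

Start at C.
Its neighbours: H.
Then their neighbours: D.
Then next layer: A.
Then next layer: B.
Then next layer: E.
Then next layer: F.
Then next layer: I.
Then next layer: G.
Every vertex is now reached.

A, B, C, D, E, F, G, H, I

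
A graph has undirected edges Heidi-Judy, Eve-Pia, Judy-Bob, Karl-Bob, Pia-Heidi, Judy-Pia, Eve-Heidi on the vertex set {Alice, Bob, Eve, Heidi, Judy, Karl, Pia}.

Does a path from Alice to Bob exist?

No

Alice has no edges, so nothing is reachable from it.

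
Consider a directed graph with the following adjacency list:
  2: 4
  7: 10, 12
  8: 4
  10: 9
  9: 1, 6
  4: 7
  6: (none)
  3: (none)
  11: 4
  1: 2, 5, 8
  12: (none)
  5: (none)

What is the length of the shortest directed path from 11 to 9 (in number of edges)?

4

Distance 0: 11.
Distance 1: 4.
Distance 2: 7.
Distance 3: 10, 12.
Distance 4: 9 — contains 9.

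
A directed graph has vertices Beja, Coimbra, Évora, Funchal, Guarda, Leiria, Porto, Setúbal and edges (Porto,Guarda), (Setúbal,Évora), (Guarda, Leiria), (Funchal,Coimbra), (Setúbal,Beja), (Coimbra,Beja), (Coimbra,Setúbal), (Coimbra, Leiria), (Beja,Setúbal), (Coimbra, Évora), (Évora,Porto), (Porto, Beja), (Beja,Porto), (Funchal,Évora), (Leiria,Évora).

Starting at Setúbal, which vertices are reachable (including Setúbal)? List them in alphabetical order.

Beja, Évora, Guarda, Leiria, Porto, Setúbal

Start at Setúbal.
Its neighbours: Beja, Évora.
Then their neighbours: Porto.
Then next layer: Guarda.
Then next layer: Leiria.
Nothing further is reachable.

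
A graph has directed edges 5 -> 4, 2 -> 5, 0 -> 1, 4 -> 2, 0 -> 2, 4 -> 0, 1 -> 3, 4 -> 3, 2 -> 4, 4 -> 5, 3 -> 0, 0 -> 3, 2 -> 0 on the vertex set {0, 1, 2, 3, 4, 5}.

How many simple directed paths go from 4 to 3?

4→0→1→3
4→0→3
4→2→0→1→3
4→2→0→3
4→3

5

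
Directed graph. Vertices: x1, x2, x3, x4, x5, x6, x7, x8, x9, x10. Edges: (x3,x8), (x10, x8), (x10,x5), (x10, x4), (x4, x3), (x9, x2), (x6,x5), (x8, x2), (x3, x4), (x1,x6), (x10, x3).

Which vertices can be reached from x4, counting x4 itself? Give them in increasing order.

x2, x3, x4, x8

Start at x4.
Its neighbours: x3.
Then their neighbours: x8.
Then next layer: x2.
Nothing further is reachable.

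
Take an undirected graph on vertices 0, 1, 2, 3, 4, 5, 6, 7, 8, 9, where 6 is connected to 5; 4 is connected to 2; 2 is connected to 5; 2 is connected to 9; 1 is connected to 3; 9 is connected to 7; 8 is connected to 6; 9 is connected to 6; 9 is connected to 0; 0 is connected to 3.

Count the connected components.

1

From 0: component {0, 1, 2, 3, 4, 5, 6, 7, 8, 9}.
That's 1 component.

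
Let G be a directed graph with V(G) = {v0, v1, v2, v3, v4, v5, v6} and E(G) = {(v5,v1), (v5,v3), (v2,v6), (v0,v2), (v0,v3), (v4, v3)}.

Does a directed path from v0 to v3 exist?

Yes

Explore from v0.
Distance 1: reach v2, v3.
Found v3.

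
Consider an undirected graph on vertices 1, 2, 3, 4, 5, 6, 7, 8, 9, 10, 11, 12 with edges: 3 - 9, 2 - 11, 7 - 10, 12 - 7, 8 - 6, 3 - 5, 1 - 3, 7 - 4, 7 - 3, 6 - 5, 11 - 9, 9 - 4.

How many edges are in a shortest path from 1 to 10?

3

Distance 0: 1.
Distance 1: 3.
Distance 2: 5, 7, 9.
Distance 3: 4, 6, 10, 11, 12 — contains 10.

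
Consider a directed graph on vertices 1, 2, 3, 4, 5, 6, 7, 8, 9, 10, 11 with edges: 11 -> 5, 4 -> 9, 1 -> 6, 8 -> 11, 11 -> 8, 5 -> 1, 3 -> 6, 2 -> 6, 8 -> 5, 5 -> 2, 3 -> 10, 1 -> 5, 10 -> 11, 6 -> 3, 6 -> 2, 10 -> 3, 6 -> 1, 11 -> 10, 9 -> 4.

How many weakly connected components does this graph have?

From 1: component {1, 2, 3, 5, 6, 8, 10, 11}.
From 4: component {4, 9}.
From 7: component {7}.
That's 3 components.

3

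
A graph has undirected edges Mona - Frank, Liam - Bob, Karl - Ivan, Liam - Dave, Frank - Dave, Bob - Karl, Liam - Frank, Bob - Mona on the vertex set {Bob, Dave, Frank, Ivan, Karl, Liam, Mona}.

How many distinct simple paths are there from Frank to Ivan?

Frank–Dave–Liam–Bob–Karl–Ivan
Frank–Liam–Bob–Karl–Ivan
Frank–Mona–Bob–Karl–Ivan

3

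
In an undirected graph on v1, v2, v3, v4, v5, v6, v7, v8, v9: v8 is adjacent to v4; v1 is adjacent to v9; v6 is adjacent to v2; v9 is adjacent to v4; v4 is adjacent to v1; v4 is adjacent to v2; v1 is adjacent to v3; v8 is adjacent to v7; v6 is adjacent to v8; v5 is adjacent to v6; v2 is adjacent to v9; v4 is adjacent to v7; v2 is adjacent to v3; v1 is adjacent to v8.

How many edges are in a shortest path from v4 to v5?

3

Distance 0: v4.
Distance 1: v1, v2, v7, v8, v9.
Distance 2: v3, v6.
Distance 3: v5 — contains v5.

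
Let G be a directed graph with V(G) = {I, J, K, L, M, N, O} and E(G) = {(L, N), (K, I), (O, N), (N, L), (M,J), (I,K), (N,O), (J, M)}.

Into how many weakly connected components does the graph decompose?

From I: component {I, K}.
From J: component {J, M}.
From L: component {L, N, O}.
That's 3 components.

3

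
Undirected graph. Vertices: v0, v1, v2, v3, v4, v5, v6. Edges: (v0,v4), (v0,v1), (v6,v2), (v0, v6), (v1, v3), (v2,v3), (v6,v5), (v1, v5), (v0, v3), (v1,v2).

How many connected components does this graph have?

From v0: component {v0, v1, v2, v3, v4, v5, v6}.
That's 1 component.

1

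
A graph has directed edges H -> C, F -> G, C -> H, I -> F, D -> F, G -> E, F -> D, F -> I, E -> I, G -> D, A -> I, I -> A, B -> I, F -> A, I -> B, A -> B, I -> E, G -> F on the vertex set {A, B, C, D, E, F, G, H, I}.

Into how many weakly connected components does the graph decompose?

2

From A: component {A, B, D, E, F, G, I}.
From C: component {C, H}.
That's 2 components.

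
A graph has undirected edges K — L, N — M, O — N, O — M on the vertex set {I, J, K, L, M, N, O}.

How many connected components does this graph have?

4

From I: component {I}.
From J: component {J}.
From K: component {K, L}.
From M: component {M, N, O}.
That's 4 components.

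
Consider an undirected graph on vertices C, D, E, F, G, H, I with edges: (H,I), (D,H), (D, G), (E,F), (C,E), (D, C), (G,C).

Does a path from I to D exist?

Explore from I.
Distance 1: reach H.
Distance 2: reach D.
Found D.

Yes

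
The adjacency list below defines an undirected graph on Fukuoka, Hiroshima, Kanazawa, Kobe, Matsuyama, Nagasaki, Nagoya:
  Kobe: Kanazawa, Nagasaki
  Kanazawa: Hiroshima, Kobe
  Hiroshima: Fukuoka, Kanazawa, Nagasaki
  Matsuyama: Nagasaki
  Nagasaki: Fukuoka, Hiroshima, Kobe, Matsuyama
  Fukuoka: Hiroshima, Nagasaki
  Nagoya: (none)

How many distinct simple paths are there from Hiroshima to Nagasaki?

Hiroshima–Fukuoka–Nagasaki
Hiroshima–Kanazawa–Kobe–Nagasaki
Hiroshima–Nagasaki

3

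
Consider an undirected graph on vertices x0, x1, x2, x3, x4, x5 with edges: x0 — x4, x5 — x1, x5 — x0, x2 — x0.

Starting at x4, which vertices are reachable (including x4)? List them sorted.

Start at x4.
Its neighbours: x0.
Then their neighbours: x2, x5.
Then next layer: x1.
Nothing further is reachable.

x0, x1, x2, x4, x5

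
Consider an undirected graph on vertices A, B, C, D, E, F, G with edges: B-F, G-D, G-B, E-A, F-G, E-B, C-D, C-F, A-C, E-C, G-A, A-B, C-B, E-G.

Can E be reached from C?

Yes

Explore from C.
Distance 1: reach A, B, D, E, F.
Found E.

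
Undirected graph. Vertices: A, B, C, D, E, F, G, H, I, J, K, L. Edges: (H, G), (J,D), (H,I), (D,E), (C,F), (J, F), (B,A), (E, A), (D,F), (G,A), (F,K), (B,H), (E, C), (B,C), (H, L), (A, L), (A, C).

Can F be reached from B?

Explore from B.
Distance 1: reach A, C, H.
Distance 2: reach E, F, G, I, L.
Found F.

Yes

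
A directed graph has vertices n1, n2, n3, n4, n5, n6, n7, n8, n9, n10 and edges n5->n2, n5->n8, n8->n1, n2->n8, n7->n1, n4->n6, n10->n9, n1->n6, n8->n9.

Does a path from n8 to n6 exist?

Explore from n8.
Distance 1: reach n1, n9.
Distance 2: reach n6.
Found n6.

Yes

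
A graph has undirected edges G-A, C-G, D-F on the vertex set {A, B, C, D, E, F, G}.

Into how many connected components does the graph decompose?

4

From A: component {A, C, G}.
From B: component {B}.
From D: component {D, F}.
From E: component {E}.
That's 4 components.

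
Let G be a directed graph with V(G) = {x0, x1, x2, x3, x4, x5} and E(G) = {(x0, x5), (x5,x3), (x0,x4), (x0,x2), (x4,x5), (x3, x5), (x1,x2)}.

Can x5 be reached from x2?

x2 has no outgoing edges, so nothing is reachable from it.

No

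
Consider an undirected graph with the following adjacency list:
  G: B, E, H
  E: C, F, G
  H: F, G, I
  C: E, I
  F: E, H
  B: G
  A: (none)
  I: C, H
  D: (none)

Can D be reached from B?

Explore from B.
Distance 1: reach G.
Distance 2: reach E, H.
Distance 3: reach C, F, I.
The search is exhausted without reaching D; it lies in a different component.

No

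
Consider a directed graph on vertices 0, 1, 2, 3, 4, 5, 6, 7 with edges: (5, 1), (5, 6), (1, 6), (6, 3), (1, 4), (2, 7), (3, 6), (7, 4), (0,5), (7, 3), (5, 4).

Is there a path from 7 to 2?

Explore from 7.
Distance 1: reach 3, 4.
Distance 2: reach 6.
The search from 7 is exhausted; no directed path reaches 2.

No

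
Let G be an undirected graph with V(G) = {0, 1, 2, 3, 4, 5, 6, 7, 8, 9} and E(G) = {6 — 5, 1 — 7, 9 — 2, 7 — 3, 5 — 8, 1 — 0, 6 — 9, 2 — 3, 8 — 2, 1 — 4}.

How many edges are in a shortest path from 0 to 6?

Distance 0: 0.
Distance 1: 1.
Distance 2: 4, 7.
Distance 3: 3.
Distance 4: 2.
Distance 5: 8, 9.
Distance 6: 5, 6 — contains 6.

6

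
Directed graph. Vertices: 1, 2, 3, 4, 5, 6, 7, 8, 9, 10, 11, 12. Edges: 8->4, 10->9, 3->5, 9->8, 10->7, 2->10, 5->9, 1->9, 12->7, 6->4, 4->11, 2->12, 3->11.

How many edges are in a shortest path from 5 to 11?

Distance 0: 5.
Distance 1: 9.
Distance 2: 8.
Distance 3: 4.
Distance 4: 11 — contains 11.

4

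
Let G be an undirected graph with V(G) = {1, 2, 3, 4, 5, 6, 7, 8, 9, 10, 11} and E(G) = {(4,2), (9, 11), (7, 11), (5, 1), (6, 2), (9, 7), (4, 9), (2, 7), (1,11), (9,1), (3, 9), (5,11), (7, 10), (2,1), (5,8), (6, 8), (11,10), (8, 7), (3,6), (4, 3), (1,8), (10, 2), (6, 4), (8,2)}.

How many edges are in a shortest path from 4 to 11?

2

Distance 0: 4.
Distance 1: 2, 3, 6, 9.
Distance 2: 1, 7, 8, 10, 11 — contains 11.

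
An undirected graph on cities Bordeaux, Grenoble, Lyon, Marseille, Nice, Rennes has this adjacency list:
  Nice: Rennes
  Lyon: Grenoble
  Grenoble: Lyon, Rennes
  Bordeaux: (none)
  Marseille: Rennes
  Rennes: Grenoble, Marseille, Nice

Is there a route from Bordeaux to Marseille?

Bordeaux has no edges, so nothing is reachable from it.

No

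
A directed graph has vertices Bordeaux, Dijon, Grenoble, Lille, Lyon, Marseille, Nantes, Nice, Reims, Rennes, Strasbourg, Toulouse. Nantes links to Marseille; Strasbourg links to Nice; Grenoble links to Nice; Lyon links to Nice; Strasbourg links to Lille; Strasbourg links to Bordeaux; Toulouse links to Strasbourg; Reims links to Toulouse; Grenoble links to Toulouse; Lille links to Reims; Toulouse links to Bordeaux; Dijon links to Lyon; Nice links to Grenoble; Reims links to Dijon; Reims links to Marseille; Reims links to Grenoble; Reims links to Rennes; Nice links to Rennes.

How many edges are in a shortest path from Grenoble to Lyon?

Distance 0: Grenoble.
Distance 1: Nice, Toulouse.
Distance 2: Bordeaux, Rennes, Strasbourg.
Distance 3: Lille.
Distance 4: Reims.
Distance 5: Dijon, Marseille.
Distance 6: Lyon — contains Lyon.

6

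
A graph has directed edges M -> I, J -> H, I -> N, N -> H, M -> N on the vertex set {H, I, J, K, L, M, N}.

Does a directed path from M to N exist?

Explore from M.
Distance 1: reach I, N.
Found N.

Yes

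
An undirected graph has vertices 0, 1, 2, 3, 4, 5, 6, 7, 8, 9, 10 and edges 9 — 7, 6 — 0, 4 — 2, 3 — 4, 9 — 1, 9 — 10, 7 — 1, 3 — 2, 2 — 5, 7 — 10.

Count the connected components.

4

From 0: component {0, 6}.
From 1: component {1, 7, 9, 10}.
From 2: component {2, 3, 4, 5}.
From 8: component {8}.
That's 4 components.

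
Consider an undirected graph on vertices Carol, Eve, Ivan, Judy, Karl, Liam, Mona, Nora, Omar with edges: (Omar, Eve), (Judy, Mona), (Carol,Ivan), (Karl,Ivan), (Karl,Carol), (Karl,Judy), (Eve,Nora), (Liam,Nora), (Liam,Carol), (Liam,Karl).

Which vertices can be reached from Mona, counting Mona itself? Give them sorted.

Carol, Eve, Ivan, Judy, Karl, Liam, Mona, Nora, Omar

Start at Mona.
Its neighbours: Judy.
Then their neighbours: Karl.
Then next layer: Carol, Ivan, Liam.
Then next layer: Nora.
Then next layer: Eve.
Then next layer: Omar.
Every vertex is now reached.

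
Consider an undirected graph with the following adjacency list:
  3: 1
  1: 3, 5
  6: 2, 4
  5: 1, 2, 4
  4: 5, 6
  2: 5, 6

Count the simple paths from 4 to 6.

2

4–5–2–6
4–6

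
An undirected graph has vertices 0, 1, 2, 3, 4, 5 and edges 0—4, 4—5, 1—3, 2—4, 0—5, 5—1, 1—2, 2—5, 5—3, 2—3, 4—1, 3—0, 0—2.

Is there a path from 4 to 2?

Explore from 4.
Distance 1: reach 0, 1, 2, 5.
Found 2.

Yes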